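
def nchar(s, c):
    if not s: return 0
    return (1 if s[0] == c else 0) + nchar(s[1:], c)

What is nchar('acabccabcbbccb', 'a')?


s[0]='a' == 'a' -> 1
s[0]='c' != 'a' -> 0
s[0]='a' == 'a' -> 1
s[0]='b' != 'a' -> 0
s[0]='c' != 'a' -> 0
s[0]='c' != 'a' -> 0
s[0]='a' == 'a' -> 1
s[0]='b' != 'a' -> 0
s[0]='c' != 'a' -> 0
s[0]='b' != 'a' -> 0
s[0]='b' != 'a' -> 0
s[0]='c' != 'a' -> 0
s[0]='c' != 'a' -> 0
s[0]='b' != 'a' -> 0
Sum: 1 + 0 + 1 + 0 + 0 + 0 + 1 + 0 + 0 + 0 + 0 + 0 + 0 + 0 = 3

3


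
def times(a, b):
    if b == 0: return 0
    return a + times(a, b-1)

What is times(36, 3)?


times(36, 3) = 36 + times(36, 2)
times(36, 2) = 36 + times(36, 1)
times(36, 1) = 36 + times(36, 0)
times(36, 0) = 0  (base case)
Total: 36 + 36 + 36 + 0 = 108

108


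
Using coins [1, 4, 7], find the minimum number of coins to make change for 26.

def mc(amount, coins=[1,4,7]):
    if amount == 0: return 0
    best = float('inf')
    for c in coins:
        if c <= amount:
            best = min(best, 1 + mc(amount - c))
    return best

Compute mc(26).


Building up with DP:
mc(0) = 0
mc(1) = min(1+mc(0)=1+0=1) = 1
mc(2) = min(1+mc(1)=1+1=2) = 2
mc(3) = min(1+mc(2)=1+2=3) = 3
mc(4) = min(1+mc(3)=1+3=4, 1+mc(0)=1+0=1) = 1
mc(5) = min(1+mc(4)=1+1=2, 1+mc(1)=1+1=2) = 2
mc(6) = min(1+mc(5)=1+2=3, 1+mc(2)=1+2=3) = 3
mc(7) = min(1+mc(6)=1+3=4, 1+mc(3)=1+3=4, 1+mc(0)=1+0=1) = 1
mc(8) = min(1+mc(7)=1+1=2, 1+mc(4)=1+1=2, 1+mc(1)=1+1=2) = 2
mc(9) = min(1+mc(8)=1+2=3, 1+mc(5)=1+2=3, 1+mc(2)=1+2=3) = 3
mc(10) = min(1+mc(9)=1+3=4, 1+mc(6)=1+3=4, 1+mc(3)=1+3=4) = 4
mc(11) = min(1+mc(10)=1+4=5, 1+mc(7)=1+1=2, 1+mc(4)=1+1=2) = 2
mc(12) = min(1+mc(11)=1+2=3, 1+mc(8)=1+2=3, 1+mc(5)=1+2=3) = 3
mc(13) = min(1+mc(12)=1+3=4, 1+mc(9)=1+3=4, 1+mc(6)=1+3=4) = 4
mc(14) = min(1+mc(13)=1+4=5, 1+mc(10)=1+4=5, 1+mc(7)=1+1=2) = 2
mc(15) = min(1+mc(14)=1+2=3, 1+mc(11)=1+2=3, 1+mc(8)=1+2=3) = 3
mc(16) = min(1+mc(15)=1+3=4, 1+mc(12)=1+3=4, 1+mc(9)=1+3=4) = 4
mc(17) = min(1+mc(16)=1+4=5, 1+mc(13)=1+4=5, 1+mc(10)=1+4=5) = 5
mc(18) = min(1+mc(17)=1+5=6, 1+mc(14)=1+2=3, 1+mc(11)=1+2=3) = 3
mc(19) = min(1+mc(18)=1+3=4, 1+mc(15)=1+3=4, 1+mc(12)=1+3=4) = 4
mc(20) = min(1+mc(19)=1+4=5, 1+mc(16)=1+4=5, 1+mc(13)=1+4=5) = 5
mc(21) = min(1+mc(20)=1+5=6, 1+mc(17)=1+5=6, 1+mc(14)=1+2=3) = 3
mc(22) = min(1+mc(21)=1+3=4, 1+mc(18)=1+3=4, 1+mc(15)=1+3=4) = 4
mc(23) = min(1+mc(22)=1+4=5, 1+mc(19)=1+4=5, 1+mc(16)=1+4=5) = 5
mc(24) = min(1+mc(23)=1+5=6, 1+mc(20)=1+5=6, 1+mc(17)=1+5=6) = 6
mc(25) = min(1+mc(24)=1+6=7, 1+mc(21)=1+3=4, 1+mc(18)=1+3=4) = 4
mc(26) = min(1+mc(25)=1+4=5, 1+mc(22)=1+4=5, 1+mc(19)=1+4=5) = 5

5


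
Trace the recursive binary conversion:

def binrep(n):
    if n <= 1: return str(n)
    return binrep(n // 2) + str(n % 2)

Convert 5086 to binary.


binrep(5086) = binrep(2543) + '0'
binrep(2543) = binrep(1271) + '1'
binrep(1271) = binrep(635) + '1'
binrep(635) = binrep(317) + '1'
binrep(317) = binrep(158) + '1'
binrep(158) = binrep(79) + '0'
binrep(79) = binrep(39) + '1'
binrep(39) = binrep(19) + '1'
binrep(19) = binrep(9) + '1'
binrep(9) = binrep(4) + '1'
binrep(4) = binrep(2) + '0'
binrep(2) = binrep(1) + '0'
binrep(1) = '1'  (base case)
Concatenating: '1' + '0' + '0' + '1' + '1' + '1' + '1' + '0' + '1' + '1' + '1' + '1' + '0' = '1001111011110'

1001111011110


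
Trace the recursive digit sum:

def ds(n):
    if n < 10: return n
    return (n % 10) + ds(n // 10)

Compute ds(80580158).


ds(80580158) = 8 + ds(8058015)
ds(8058015) = 5 + ds(805801)
ds(805801) = 1 + ds(80580)
ds(80580) = 0 + ds(8058)
ds(8058) = 8 + ds(805)
ds(805) = 5 + ds(80)
ds(80) = 0 + ds(8)
ds(8) = 8  (base case)
Total: 8 + 5 + 1 + 0 + 8 + 5 + 0 + 8 = 35

35


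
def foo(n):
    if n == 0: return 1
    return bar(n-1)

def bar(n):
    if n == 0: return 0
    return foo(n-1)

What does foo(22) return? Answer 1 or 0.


foo(22) = bar(21)
bar(21) = foo(20)
foo(20) = bar(19)
bar(19) = foo(18)
foo(18) = bar(17)
bar(17) = foo(16)
foo(16) = bar(15)
bar(15) = foo(14)
foo(14) = bar(13)
bar(13) = foo(12)
foo(12) = bar(11)
bar(11) = foo(10)
foo(10) = bar(9)
bar(9) = foo(8)
foo(8) = bar(7)
bar(7) = foo(6)
foo(6) = bar(5)
bar(5) = foo(4)
foo(4) = bar(3)
bar(3) = foo(2)
foo(2) = bar(1)
bar(1) = foo(0)
foo(0) = 1  (base case)
Result: 1

1


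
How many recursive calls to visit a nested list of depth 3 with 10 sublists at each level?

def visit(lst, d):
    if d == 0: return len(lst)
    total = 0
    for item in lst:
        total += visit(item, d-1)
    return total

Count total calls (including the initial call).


At depth 0 (root): 1 call
At depth 1: each of 1 parents calls visit on 10 children = 10 calls
At depth 2: each of 10 parents calls visit on 10 children = 100 calls
At depth 3: each of 100 parents calls visit on 10 children = 1000 calls
Total: 1 + 10 + 100 + 1000 = 1111

1111


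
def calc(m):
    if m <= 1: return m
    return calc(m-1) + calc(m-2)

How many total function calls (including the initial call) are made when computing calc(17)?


Let C(n) = total calls for calc(n)
C(0) = 1, C(1) = 1
C(2) = 1 + C(1) + C(0) = 1 + 1 + 1 = 3
C(3) = 1 + C(2) + C(1) = 1 + 3 + 1 = 5
C(4) = 1 + C(3) + C(2) = 1 + 5 + 3 = 9
C(5) = 1 + C(4) + C(3) = 1 + 9 + 5 = 15
C(6) = 1 + C(5) + C(4) = 1 + 15 + 9 = 25
C(7) = 1 + C(6) + C(5) = 1 + 25 + 15 = 41
C(8) = 1 + C(7) + C(6) = 1 + 41 + 25 = 67
C(9) = 1 + C(8) + C(7) = 1 + 67 + 41 = 109
C(10) = 1 + C(9) + C(8) = 1 + 109 + 67 = 177
C(11) = 1 + C(10) + C(9) = 1 + 177 + 109 = 287
C(12) = 1 + C(11) + C(10) = 1 + 287 + 177 = 465
C(13) = 1 + C(12) + C(11) = 1 + 465 + 287 = 753
C(14) = 1 + C(13) + C(12) = 1 + 753 + 465 = 1219
C(15) = 1 + C(14) + C(13) = 1 + 1219 + 753 = 1973
C(16) = 1 + C(15) + C(14) = 1 + 1973 + 1219 = 3193
C(17) = 1 + C(16) + C(15) = 1 + 3193 + 1973 = 5167

5167


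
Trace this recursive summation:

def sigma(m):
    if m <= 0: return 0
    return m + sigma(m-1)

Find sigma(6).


sigma(6)
= 6 + 5 + 4 + 3 + 2 + 1 + sigma(0)
= 6 + 5 + 4 + 3 + 2 + 1 + 0
= 21

21


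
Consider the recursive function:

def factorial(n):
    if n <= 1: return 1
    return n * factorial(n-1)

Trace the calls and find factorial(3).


factorial(3)
= 3 * factorial(2)
= 3 * 2 * factorial(1)
= 3 * 2 * 1
= 6

6


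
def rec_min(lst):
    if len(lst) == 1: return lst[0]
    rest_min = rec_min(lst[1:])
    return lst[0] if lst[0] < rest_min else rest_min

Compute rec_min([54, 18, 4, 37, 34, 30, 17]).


rec_min([54, 18, 4, 37, 34, 30, 17]): compare 54 with rec_min([18, 4, 37, 34, 30, 17])
rec_min([18, 4, 37, 34, 30, 17]): compare 18 with rec_min([4, 37, 34, 30, 17])
rec_min([4, 37, 34, 30, 17]): compare 4 with rec_min([37, 34, 30, 17])
rec_min([37, 34, 30, 17]): compare 37 with rec_min([34, 30, 17])
rec_min([34, 30, 17]): compare 34 with rec_min([30, 17])
rec_min([30, 17]): compare 30 with rec_min([17])
rec_min([17]) = 17  (base case)
Compare 30 with 17 -> 17
Compare 34 with 17 -> 17
Compare 37 with 17 -> 17
Compare 4 with 17 -> 4
Compare 18 with 4 -> 4
Compare 54 with 4 -> 4

4


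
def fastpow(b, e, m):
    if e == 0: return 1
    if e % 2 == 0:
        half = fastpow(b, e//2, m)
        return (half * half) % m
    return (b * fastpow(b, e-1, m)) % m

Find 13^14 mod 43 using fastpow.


fastpow(13, 14, 43): e is even, compute fastpow(13, 7, 43)
  fastpow(13, 7, 43): e is odd, compute fastpow(13, 6, 43)
    fastpow(13, 6, 43): e is even, compute fastpow(13, 3, 43)
      fastpow(13, 3, 43): e is odd, compute fastpow(13, 2, 43)
        fastpow(13, 2, 43): e is even, compute fastpow(13, 1, 43)
          fastpow(13, 1, 43): e is odd, compute fastpow(13, 0, 43)
          fastpow(13, 0, 43) = 1
          (13 * 1) % 43 = 13
        half=13, (13*13) % 43 = 40
      (13 * 40) % 43 = 4
    half=4, (4*4) % 43 = 16
  (13 * 16) % 43 = 36
half=36, (36*36) % 43 = 6

6


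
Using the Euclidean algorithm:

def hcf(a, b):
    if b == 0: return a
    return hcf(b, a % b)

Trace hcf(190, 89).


hcf(190, 89) = hcf(89, 12)
hcf(89, 12) = hcf(12, 5)
hcf(12, 5) = hcf(5, 2)
hcf(5, 2) = hcf(2, 1)
hcf(2, 1) = hcf(1, 0)
hcf(1, 0) = 1  (base case)

1


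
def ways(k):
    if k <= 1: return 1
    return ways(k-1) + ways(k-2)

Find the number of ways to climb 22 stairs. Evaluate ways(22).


Building up from base cases:
ways(0) = 1
ways(1) = 1
ways(2) = ways(1) + ways(0) = 1 + 1 = 2
ways(3) = ways(2) + ways(1) = 2 + 1 = 3
ways(4) = ways(3) + ways(2) = 3 + 2 = 5
ways(5) = ways(4) + ways(3) = 5 + 3 = 8
ways(6) = ways(5) + ways(4) = 8 + 5 = 13
ways(7) = ways(6) + ways(5) = 13 + 8 = 21
ways(8) = ways(7) + ways(6) = 21 + 13 = 34
ways(9) = ways(8) + ways(7) = 34 + 21 = 55
ways(10) = ways(9) + ways(8) = 55 + 34 = 89
ways(11) = ways(10) + ways(9) = 89 + 55 = 144
ways(12) = ways(11) + ways(10) = 144 + 89 = 233
ways(13) = ways(12) + ways(11) = 233 + 144 = 377
ways(14) = ways(13) + ways(12) = 377 + 233 = 610
ways(15) = ways(14) + ways(13) = 610 + 377 = 987
ways(16) = ways(15) + ways(14) = 987 + 610 = 1597
ways(17) = ways(16) + ways(15) = 1597 + 987 = 2584
ways(18) = ways(17) + ways(16) = 2584 + 1597 = 4181
ways(19) = ways(18) + ways(17) = 4181 + 2584 = 6765
ways(20) = ways(19) + ways(18) = 6765 + 4181 = 10946
ways(21) = ways(20) + ways(19) = 10946 + 6765 = 17711
ways(22) = ways(21) + ways(20) = 17711 + 10946 = 28657

28657


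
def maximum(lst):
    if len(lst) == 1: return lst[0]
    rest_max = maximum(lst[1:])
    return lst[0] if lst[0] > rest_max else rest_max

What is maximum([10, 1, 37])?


maximum([10, 1, 37]): compare 10 with maximum([1, 37])
maximum([1, 37]): compare 1 with maximum([37])
maximum([37]) = 37  (base case)
Compare 1 with 37 -> 37
Compare 10 with 37 -> 37

37


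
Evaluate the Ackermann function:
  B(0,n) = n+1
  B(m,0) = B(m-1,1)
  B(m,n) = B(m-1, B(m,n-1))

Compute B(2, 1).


B(2, 1) = B(1, B(2, 0))
  B(2, 0) = B(1, 1)
    B(1, 1) = B(0, B(1, 0))
      B(1, 0) = B(0, 1)
        B(0, 1) = 2
      = B(0, 2)
      B(0, 2) = 3
  = B(1, 3)
  B(1, 3) = B(0, B(1, 2))
    B(1, 2) = B(0, B(1, 1))
      B(1, 1) = B(0, B(1, 0))
        B(1, 0) = B(0, 1)
          B(0, 1) = 2
        = B(0, 2)
        B(0, 2) = 3
      = B(0, 3)
      B(0, 3) = 4
    = B(0, 4)
    B(0, 4) = 5
Result: B(2, 1) = 5

5


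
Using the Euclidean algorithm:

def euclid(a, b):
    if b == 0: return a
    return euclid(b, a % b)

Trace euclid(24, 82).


euclid(24, 82) = euclid(82, 24)
euclid(82, 24) = euclid(24, 10)
euclid(24, 10) = euclid(10, 4)
euclid(10, 4) = euclid(4, 2)
euclid(4, 2) = euclid(2, 0)
euclid(2, 0) = 2  (base case)

2


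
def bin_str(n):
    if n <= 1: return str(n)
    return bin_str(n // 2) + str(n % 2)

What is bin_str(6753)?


bin_str(6753) = bin_str(3376) + '1'
bin_str(3376) = bin_str(1688) + '0'
bin_str(1688) = bin_str(844) + '0'
bin_str(844) = bin_str(422) + '0'
bin_str(422) = bin_str(211) + '0'
bin_str(211) = bin_str(105) + '1'
bin_str(105) = bin_str(52) + '1'
bin_str(52) = bin_str(26) + '0'
bin_str(26) = bin_str(13) + '0'
bin_str(13) = bin_str(6) + '1'
bin_str(6) = bin_str(3) + '0'
bin_str(3) = bin_str(1) + '1'
bin_str(1) = '1'  (base case)
Concatenating: '1' + '1' + '0' + '1' + '0' + '0' + '1' + '1' + '0' + '0' + '0' + '0' + '1' = '1101001100001'

1101001100001


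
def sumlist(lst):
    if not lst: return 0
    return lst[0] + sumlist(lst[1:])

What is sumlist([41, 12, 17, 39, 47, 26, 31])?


sumlist([41, 12, 17, 39, 47, 26, 31]) = 41 + sumlist([12, 17, 39, 47, 26, 31])
sumlist([12, 17, 39, 47, 26, 31]) = 12 + sumlist([17, 39, 47, 26, 31])
sumlist([17, 39, 47, 26, 31]) = 17 + sumlist([39, 47, 26, 31])
sumlist([39, 47, 26, 31]) = 39 + sumlist([47, 26, 31])
sumlist([47, 26, 31]) = 47 + sumlist([26, 31])
sumlist([26, 31]) = 26 + sumlist([31])
sumlist([31]) = 31 + sumlist([])
sumlist([]) = 0  (base case)
Total: 41 + 12 + 17 + 39 + 47 + 26 + 31 + 0 = 213

213


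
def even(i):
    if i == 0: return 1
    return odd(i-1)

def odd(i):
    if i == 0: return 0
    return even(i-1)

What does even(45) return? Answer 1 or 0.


even(45) = odd(44)
odd(44) = even(43)
even(43) = odd(42)
odd(42) = even(41)
even(41) = odd(40)
odd(40) = even(39)
even(39) = odd(38)
odd(38) = even(37)
even(37) = odd(36)
odd(36) = even(35)
even(35) = odd(34)
odd(34) = even(33)
even(33) = odd(32)
odd(32) = even(31)
even(31) = odd(30)
odd(30) = even(29)
even(29) = odd(28)
odd(28) = even(27)
even(27) = odd(26)
odd(26) = even(25)
even(25) = odd(24)
odd(24) = even(23)
even(23) = odd(22)
odd(22) = even(21)
even(21) = odd(20)
odd(20) = even(19)
even(19) = odd(18)
odd(18) = even(17)
even(17) = odd(16)
odd(16) = even(15)
even(15) = odd(14)
odd(14) = even(13)
even(13) = odd(12)
odd(12) = even(11)
even(11) = odd(10)
odd(10) = even(9)
even(9) = odd(8)
odd(8) = even(7)
even(7) = odd(6)
odd(6) = even(5)
even(5) = odd(4)
odd(4) = even(3)
even(3) = odd(2)
odd(2) = even(1)
even(1) = odd(0)
odd(0) = 0  (base case)
Result: 0

0


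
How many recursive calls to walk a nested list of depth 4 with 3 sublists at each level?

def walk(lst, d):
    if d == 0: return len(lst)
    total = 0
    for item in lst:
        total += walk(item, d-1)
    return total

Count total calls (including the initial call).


At depth 0 (root): 1 call
At depth 1: each of 1 parents calls walk on 3 children = 3 calls
At depth 2: each of 3 parents calls walk on 3 children = 9 calls
At depth 3: each of 9 parents calls walk on 3 children = 27 calls
At depth 4: each of 27 parents calls walk on 3 children = 81 calls
Total: 1 + 3 + 9 + 27 + 81 = 121

121


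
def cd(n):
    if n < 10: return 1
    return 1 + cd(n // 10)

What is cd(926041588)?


cd(926041588) = 1 + cd(92604158)
cd(92604158) = 1 + cd(9260415)
cd(9260415) = 1 + cd(926041)
cd(926041) = 1 + cd(92604)
cd(92604) = 1 + cd(9260)
cd(9260) = 1 + cd(926)
cd(926) = 1 + cd(92)
cd(92) = 1 + cd(9)
cd(9) = 1  (base case: 9 < 10)
Unwinding: 1 + 1 + 1 + 1 + 1 + 1 + 1 + 1 + 1 = 9

9


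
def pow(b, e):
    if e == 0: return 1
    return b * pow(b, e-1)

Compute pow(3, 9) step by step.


pow(3, 9)
= 3 * pow(3, 8)
= 3 * 3 * pow(3, 7)
= 3 * 3 * 3 * pow(3, 6)
= 3 * 3 * 3 * 3 * pow(3, 5)
= 3 * 3 * 3 * 3 * 3 * pow(3, 4)
= 3 * 3 * 3 * 3 * 3 * 3 * pow(3, 3)
= 3 * 3 * 3 * 3 * 3 * 3 * 3 * pow(3, 2)
= 3 * 3 * 3 * 3 * 3 * 3 * 3 * 3 * pow(3, 1)
= 3 * 3 * 3 * 3 * 3 * 3 * 3 * 3 * 3 * pow(3, 0)
= 3 * 3 * 3 * 3 * 3 * 3 * 3 * 3 * 3 * 1
= 19683

19683


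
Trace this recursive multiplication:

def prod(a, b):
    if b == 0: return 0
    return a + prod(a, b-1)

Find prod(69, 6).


prod(69, 6) = 69 + prod(69, 5)
prod(69, 5) = 69 + prod(69, 4)
prod(69, 4) = 69 + prod(69, 3)
prod(69, 3) = 69 + prod(69, 2)
prod(69, 2) = 69 + prod(69, 1)
prod(69, 1) = 69 + prod(69, 0)
prod(69, 0) = 0  (base case)
Total: 69 + 69 + 69 + 69 + 69 + 69 + 0 = 414

414


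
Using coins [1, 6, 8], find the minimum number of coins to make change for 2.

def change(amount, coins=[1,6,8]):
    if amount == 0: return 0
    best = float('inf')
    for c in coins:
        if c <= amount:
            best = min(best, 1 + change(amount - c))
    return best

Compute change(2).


Building up with DP:
change(0) = 0
change(1) = min(1+change(0)=1+0=1) = 1
change(2) = min(1+change(1)=1+1=2) = 2

2


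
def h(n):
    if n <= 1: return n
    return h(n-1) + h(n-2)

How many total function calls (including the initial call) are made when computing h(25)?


Let C(n) = total calls for h(n)
C(0) = 1, C(1) = 1
C(2) = 1 + C(1) + C(0) = 1 + 1 + 1 = 3
C(3) = 1 + C(2) + C(1) = 1 + 3 + 1 = 5
C(4) = 1 + C(3) + C(2) = 1 + 5 + 3 = 9
C(5) = 1 + C(4) + C(3) = 1 + 9 + 5 = 15
C(6) = 1 + C(5) + C(4) = 1 + 15 + 9 = 25
C(7) = 1 + C(6) + C(5) = 1 + 25 + 15 = 41
C(8) = 1 + C(7) + C(6) = 1 + 41 + 25 = 67
C(9) = 1 + C(8) + C(7) = 1 + 67 + 41 = 109
C(10) = 1 + C(9) + C(8) = 1 + 109 + 67 = 177
C(11) = 1 + C(10) + C(9) = 1 + 177 + 109 = 287
C(12) = 1 + C(11) + C(10) = 1 + 287 + 177 = 465
C(13) = 1 + C(12) + C(11) = 1 + 465 + 287 = 753
C(14) = 1 + C(13) + C(12) = 1 + 753 + 465 = 1219
C(15) = 1 + C(14) + C(13) = 1 + 1219 + 753 = 1973
C(16) = 1 + C(15) + C(14) = 1 + 1973 + 1219 = 3193
C(17) = 1 + C(16) + C(15) = 1 + 3193 + 1973 = 5167
C(18) = 1 + C(17) + C(16) = 1 + 5167 + 3193 = 8361
C(19) = 1 + C(18) + C(17) = 1 + 8361 + 5167 = 13529
C(20) = 1 + C(19) + C(18) = 1 + 13529 + 8361 = 21891
C(21) = 1 + C(20) + C(19) = 1 + 21891 + 13529 = 35421
C(22) = 1 + C(21) + C(20) = 1 + 35421 + 21891 = 57313
C(23) = 1 + C(22) + C(21) = 1 + 57313 + 35421 = 92735
C(24) = 1 + C(23) + C(22) = 1 + 92735 + 57313 = 150049
C(25) = 1 + C(24) + C(23) = 1 + 150049 + 92735 = 242785

242785


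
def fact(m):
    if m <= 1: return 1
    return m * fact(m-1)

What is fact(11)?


fact(11)
= 11 * fact(10)
= 11 * 10 * fact(9)
= 11 * 10 * 9 * fact(8)
= 11 * 10 * 9 * 8 * fact(7)
= 11 * 10 * 9 * 8 * 7 * fact(6)
= 11 * 10 * 9 * 8 * 7 * 6 * fact(5)
= 11 * 10 * 9 * 8 * 7 * 6 * 5 * fact(4)
= 11 * 10 * 9 * 8 * 7 * 6 * 5 * 4 * fact(3)
= 11 * 10 * 9 * 8 * 7 * 6 * 5 * 4 * 3 * fact(2)
= 11 * 10 * 9 * 8 * 7 * 6 * 5 * 4 * 3 * 2 * fact(1)
= 11 * 10 * 9 * 8 * 7 * 6 * 5 * 4 * 3 * 2 * 1
= 39916800

39916800


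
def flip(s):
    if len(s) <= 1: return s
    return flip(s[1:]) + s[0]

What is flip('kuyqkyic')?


flip('kuyqkyic') = flip('uyqkyic') + 'k'
flip('uyqkyic') = flip('yqkyic') + 'u'
flip('yqkyic') = flip('qkyic') + 'y'
flip('qkyic') = flip('kyic') + 'q'
flip('kyic') = flip('yic') + 'k'
flip('yic') = flip('ic') + 'y'
flip('ic') = flip('c') + 'i'
flip('c') = 'c'  (base case)
Concatenating: 'c' + 'i' + 'y' + 'k' + 'q' + 'y' + 'u' + 'k' = 'ciykqyuk'

ciykqyuk


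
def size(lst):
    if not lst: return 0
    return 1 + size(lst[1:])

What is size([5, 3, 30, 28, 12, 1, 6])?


size([5, 3, 30, 28, 12, 1, 6]) = 1 + size([3, 30, 28, 12, 1, 6])
size([3, 30, 28, 12, 1, 6]) = 1 + size([30, 28, 12, 1, 6])
size([30, 28, 12, 1, 6]) = 1 + size([28, 12, 1, 6])
size([28, 12, 1, 6]) = 1 + size([12, 1, 6])
size([12, 1, 6]) = 1 + size([1, 6])
size([1, 6]) = 1 + size([6])
size([6]) = 1 + size([])
size([]) = 0  (base case)
Unwinding: 1 + 1 + 1 + 1 + 1 + 1 + 1 + 0 = 7

7


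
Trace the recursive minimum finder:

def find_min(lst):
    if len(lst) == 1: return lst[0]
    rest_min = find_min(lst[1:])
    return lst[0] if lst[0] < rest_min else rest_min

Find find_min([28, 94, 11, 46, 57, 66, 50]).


find_min([28, 94, 11, 46, 57, 66, 50]): compare 28 with find_min([94, 11, 46, 57, 66, 50])
find_min([94, 11, 46, 57, 66, 50]): compare 94 with find_min([11, 46, 57, 66, 50])
find_min([11, 46, 57, 66, 50]): compare 11 with find_min([46, 57, 66, 50])
find_min([46, 57, 66, 50]): compare 46 with find_min([57, 66, 50])
find_min([57, 66, 50]): compare 57 with find_min([66, 50])
find_min([66, 50]): compare 66 with find_min([50])
find_min([50]) = 50  (base case)
Compare 66 with 50 -> 50
Compare 57 with 50 -> 50
Compare 46 with 50 -> 46
Compare 11 with 46 -> 11
Compare 94 with 11 -> 11
Compare 28 with 11 -> 11

11


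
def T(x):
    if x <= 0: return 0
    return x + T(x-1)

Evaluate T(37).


T(37)
= 37 + 36 + 35 + 34 + 33 + 32 + 31 + 30 + 29 + 28 + 27 + 26 + 25 + 24 + 23 + 22 + 21 + 20 + 19 + 18 + 17 + 16 + 15 + 14 + 13 + 12 + 11 + 10 + 9 + 8 + 7 + 6 + 5 + 4 + 3 + 2 + 1 + T(0)
= 37 + 36 + 35 + 34 + 33 + 32 + 31 + 30 + 29 + 28 + 27 + 26 + 25 + 24 + 23 + 22 + 21 + 20 + 19 + 18 + 17 + 16 + 15 + 14 + 13 + 12 + 11 + 10 + 9 + 8 + 7 + 6 + 5 + 4 + 3 + 2 + 1 + 0
= 703

703


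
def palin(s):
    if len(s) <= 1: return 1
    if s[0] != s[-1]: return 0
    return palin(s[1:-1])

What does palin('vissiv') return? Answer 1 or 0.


palin('vissiv'): s[0]='v' == s[-1]='v' -> check palin('issi')
palin('issi'): s[0]='i' == s[-1]='i' -> check palin('ss')
palin('ss'): s[0]='s' == s[-1]='s' -> check palin('')
palin(''): len <= 1 -> return 1  (base case)
Result: 1 (palindrome)

1


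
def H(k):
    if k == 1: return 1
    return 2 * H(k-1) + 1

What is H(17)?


H(17) = 2 * H(16) + 1
H(16) = 2 * H(15) + 1
H(15) = 2 * H(14) + 1
H(14) = 2 * H(13) + 1
H(13) = 2 * H(12) + 1
H(12) = 2 * H(11) + 1
H(11) = 2 * H(10) + 1
H(10) = 2 * H(9) + 1
H(9) = 2 * H(8) + 1
H(8) = 2 * H(7) + 1
H(7) = 2 * H(6) + 1
H(6) = 2 * H(5) + 1
H(5) = 2 * H(4) + 1
H(4) = 2 * H(3) + 1
H(3) = 2 * H(2) + 1
H(2) = 2 * H(1) + 1
H(1) = 1  (base case)
H(2) = 2 * 1 + 1 = 3
H(3) = 2 * 3 + 1 = 7
H(4) = 2 * 7 + 1 = 15
H(5) = 2 * 15 + 1 = 31
H(6) = 2 * 31 + 1 = 63
H(7) = 2 * 63 + 1 = 127
H(8) = 2 * 127 + 1 = 255
H(9) = 2 * 255 + 1 = 511
H(10) = 2 * 511 + 1 = 1023
H(11) = 2 * 1023 + 1 = 2047
H(12) = 2 * 2047 + 1 = 4095
H(13) = 2 * 4095 + 1 = 8191
H(14) = 2 * 8191 + 1 = 16383
H(15) = 2 * 16383 + 1 = 32767
H(16) = 2 * 32767 + 1 = 65535
H(17) = 2 * 65535 + 1 = 131071

131071


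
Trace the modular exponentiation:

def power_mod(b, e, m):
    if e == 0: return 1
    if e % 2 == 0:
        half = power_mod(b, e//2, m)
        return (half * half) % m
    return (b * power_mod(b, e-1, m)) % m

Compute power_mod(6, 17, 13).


power_mod(6, 17, 13): e is odd, compute power_mod(6, 16, 13)
  power_mod(6, 16, 13): e is even, compute power_mod(6, 8, 13)
    power_mod(6, 8, 13): e is even, compute power_mod(6, 4, 13)
      power_mod(6, 4, 13): e is even, compute power_mod(6, 2, 13)
        power_mod(6, 2, 13): e is even, compute power_mod(6, 1, 13)
          power_mod(6, 1, 13): e is odd, compute power_mod(6, 0, 13)
          power_mod(6, 0, 13) = 1
          (6 * 1) % 13 = 6
        half=6, (6*6) % 13 = 10
      half=10, (10*10) % 13 = 9
    half=9, (9*9) % 13 = 3
  half=3, (3*3) % 13 = 9
(6 * 9) % 13 = 2

2


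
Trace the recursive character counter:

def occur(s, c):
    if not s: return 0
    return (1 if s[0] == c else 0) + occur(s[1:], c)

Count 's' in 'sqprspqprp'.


s[0]='s' == 's' -> 1
s[0]='q' != 's' -> 0
s[0]='p' != 's' -> 0
s[0]='r' != 's' -> 0
s[0]='s' == 's' -> 1
s[0]='p' != 's' -> 0
s[0]='q' != 's' -> 0
s[0]='p' != 's' -> 0
s[0]='r' != 's' -> 0
s[0]='p' != 's' -> 0
Sum: 1 + 0 + 0 + 0 + 1 + 0 + 0 + 0 + 0 + 0 = 2

2


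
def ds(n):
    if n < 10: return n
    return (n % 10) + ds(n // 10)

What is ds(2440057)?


ds(2440057) = 7 + ds(244005)
ds(244005) = 5 + ds(24400)
ds(24400) = 0 + ds(2440)
ds(2440) = 0 + ds(244)
ds(244) = 4 + ds(24)
ds(24) = 4 + ds(2)
ds(2) = 2  (base case)
Total: 7 + 5 + 0 + 0 + 4 + 4 + 2 = 22

22


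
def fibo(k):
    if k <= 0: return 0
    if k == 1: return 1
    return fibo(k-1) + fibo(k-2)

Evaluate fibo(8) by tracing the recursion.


Computing fibo(8) bottom-up:
fibo(0) = 0
fibo(1) = 1
fibo(2) = fibo(1) + fibo(0) = 1 + 0 = 1
fibo(3) = fibo(2) + fibo(1) = 1 + 1 = 2
fibo(4) = fibo(3) + fibo(2) = 2 + 1 = 3
fibo(5) = fibo(4) + fibo(3) = 3 + 2 = 5
fibo(6) = fibo(5) + fibo(4) = 5 + 3 = 8
fibo(7) = fibo(6) + fibo(5) = 8 + 5 = 13
fibo(8) = fibo(7) + fibo(6) = 13 + 8 = 21

21


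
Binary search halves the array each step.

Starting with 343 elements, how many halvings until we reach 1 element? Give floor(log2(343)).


343 / 2 = 171
171 / 2 = 85
85 / 2 = 42
42 / 2 = 21
21 / 2 = 10
10 / 2 = 5
5 / 2 = 2
2 / 2 = 1
Reached 1 after 8 halvings

8


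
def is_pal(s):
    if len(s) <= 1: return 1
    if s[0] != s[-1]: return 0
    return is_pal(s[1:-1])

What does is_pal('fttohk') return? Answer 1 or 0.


is_pal('fttohk'): s[0]='f' != s[-1]='k' -> return 0
Result: 0 (not a palindrome)

0


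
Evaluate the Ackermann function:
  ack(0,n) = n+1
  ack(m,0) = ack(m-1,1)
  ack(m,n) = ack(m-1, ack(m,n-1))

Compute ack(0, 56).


ack(0, 56) = 57
Result: ack(0, 56) = 57

57


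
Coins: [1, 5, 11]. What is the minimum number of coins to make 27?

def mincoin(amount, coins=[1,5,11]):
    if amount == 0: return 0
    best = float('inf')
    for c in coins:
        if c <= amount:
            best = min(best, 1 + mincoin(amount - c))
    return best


Building up with DP:
mincoin(0) = 0
mincoin(1) = min(1+mincoin(0)=1+0=1) = 1
mincoin(2) = min(1+mincoin(1)=1+1=2) = 2
mincoin(3) = min(1+mincoin(2)=1+2=3) = 3
mincoin(4) = min(1+mincoin(3)=1+3=4) = 4
mincoin(5) = min(1+mincoin(4)=1+4=5, 1+mincoin(0)=1+0=1) = 1
mincoin(6) = min(1+mincoin(5)=1+1=2, 1+mincoin(1)=1+1=2) = 2
mincoin(7) = min(1+mincoin(6)=1+2=3, 1+mincoin(2)=1+2=3) = 3
mincoin(8) = min(1+mincoin(7)=1+3=4, 1+mincoin(3)=1+3=4) = 4
mincoin(9) = min(1+mincoin(8)=1+4=5, 1+mincoin(4)=1+4=5) = 5
mincoin(10) = min(1+mincoin(9)=1+5=6, 1+mincoin(5)=1+1=2) = 2
mincoin(11) = min(1+mincoin(10)=1+2=3, 1+mincoin(6)=1+2=3, 1+mincoin(0)=1+0=1) = 1
mincoin(12) = min(1+mincoin(11)=1+1=2, 1+mincoin(7)=1+3=4, 1+mincoin(1)=1+1=2) = 2
mincoin(13) = min(1+mincoin(12)=1+2=3, 1+mincoin(8)=1+4=5, 1+mincoin(2)=1+2=3) = 3
mincoin(14) = min(1+mincoin(13)=1+3=4, 1+mincoin(9)=1+5=6, 1+mincoin(3)=1+3=4) = 4
mincoin(15) = min(1+mincoin(14)=1+4=5, 1+mincoin(10)=1+2=3, 1+mincoin(4)=1+4=5) = 3
mincoin(16) = min(1+mincoin(15)=1+3=4, 1+mincoin(11)=1+1=2, 1+mincoin(5)=1+1=2) = 2
mincoin(17) = min(1+mincoin(16)=1+2=3, 1+mincoin(12)=1+2=3, 1+mincoin(6)=1+2=3) = 3
mincoin(18) = min(1+mincoin(17)=1+3=4, 1+mincoin(13)=1+3=4, 1+mincoin(7)=1+3=4) = 4
mincoin(19) = min(1+mincoin(18)=1+4=5, 1+mincoin(14)=1+4=5, 1+mincoin(8)=1+4=5) = 5
mincoin(20) = min(1+mincoin(19)=1+5=6, 1+mincoin(15)=1+3=4, 1+mincoin(9)=1+5=6) = 4
mincoin(21) = min(1+mincoin(20)=1+4=5, 1+mincoin(16)=1+2=3, 1+mincoin(10)=1+2=3) = 3
mincoin(22) = min(1+mincoin(21)=1+3=4, 1+mincoin(17)=1+3=4, 1+mincoin(11)=1+1=2) = 2
mincoin(23) = min(1+mincoin(22)=1+2=3, 1+mincoin(18)=1+4=5, 1+mincoin(12)=1+2=3) = 3
mincoin(24) = min(1+mincoin(23)=1+3=4, 1+mincoin(19)=1+5=6, 1+mincoin(13)=1+3=4) = 4
mincoin(25) = min(1+mincoin(24)=1+4=5, 1+mincoin(20)=1+4=5, 1+mincoin(14)=1+4=5) = 5
mincoin(26) = min(1+mincoin(25)=1+5=6, 1+mincoin(21)=1+3=4, 1+mincoin(15)=1+3=4) = 4
mincoin(27) = min(1+mincoin(26)=1+4=5, 1+mincoin(22)=1+2=3, 1+mincoin(16)=1+2=3) = 3

3


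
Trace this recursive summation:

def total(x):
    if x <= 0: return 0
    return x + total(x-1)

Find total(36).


total(36)
= 36 + 35 + 34 + 33 + 32 + 31 + 30 + 29 + 28 + 27 + 26 + 25 + 24 + 23 + 22 + 21 + 20 + 19 + 18 + 17 + 16 + 15 + 14 + 13 + 12 + 11 + 10 + 9 + 8 + 7 + 6 + 5 + 4 + 3 + 2 + 1 + total(0)
= 36 + 35 + 34 + 33 + 32 + 31 + 30 + 29 + 28 + 27 + 26 + 25 + 24 + 23 + 22 + 21 + 20 + 19 + 18 + 17 + 16 + 15 + 14 + 13 + 12 + 11 + 10 + 9 + 8 + 7 + 6 + 5 + 4 + 3 + 2 + 1 + 0
= 666

666


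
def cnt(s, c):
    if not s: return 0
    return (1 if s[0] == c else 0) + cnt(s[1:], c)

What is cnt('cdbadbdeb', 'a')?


s[0]='c' != 'a' -> 0
s[0]='d' != 'a' -> 0
s[0]='b' != 'a' -> 0
s[0]='a' == 'a' -> 1
s[0]='d' != 'a' -> 0
s[0]='b' != 'a' -> 0
s[0]='d' != 'a' -> 0
s[0]='e' != 'a' -> 0
s[0]='b' != 'a' -> 0
Sum: 0 + 0 + 0 + 1 + 0 + 0 + 0 + 0 + 0 = 1

1


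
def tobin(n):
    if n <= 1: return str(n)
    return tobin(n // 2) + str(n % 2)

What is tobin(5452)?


tobin(5452) = tobin(2726) + '0'
tobin(2726) = tobin(1363) + '0'
tobin(1363) = tobin(681) + '1'
tobin(681) = tobin(340) + '1'
tobin(340) = tobin(170) + '0'
tobin(170) = tobin(85) + '0'
tobin(85) = tobin(42) + '1'
tobin(42) = tobin(21) + '0'
tobin(21) = tobin(10) + '1'
tobin(10) = tobin(5) + '0'
tobin(5) = tobin(2) + '1'
tobin(2) = tobin(1) + '0'
tobin(1) = '1'  (base case)
Concatenating: '1' + '0' + '1' + '0' + '1' + '0' + '1' + '0' + '0' + '1' + '1' + '0' + '0' = '1010101001100'

1010101001100


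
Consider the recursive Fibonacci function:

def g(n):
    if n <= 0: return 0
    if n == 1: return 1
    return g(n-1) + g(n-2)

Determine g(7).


Computing g(7) bottom-up:
g(0) = 0
g(1) = 1
g(2) = g(1) + g(0) = 1 + 0 = 1
g(3) = g(2) + g(1) = 1 + 1 = 2
g(4) = g(3) + g(2) = 2 + 1 = 3
g(5) = g(4) + g(3) = 3 + 2 = 5
g(6) = g(5) + g(4) = 5 + 3 = 8
g(7) = g(6) + g(5) = 8 + 5 = 13

13


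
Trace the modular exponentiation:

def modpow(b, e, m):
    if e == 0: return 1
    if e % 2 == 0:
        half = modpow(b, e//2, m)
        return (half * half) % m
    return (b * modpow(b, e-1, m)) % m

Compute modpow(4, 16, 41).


modpow(4, 16, 41): e is even, compute modpow(4, 8, 41)
  modpow(4, 8, 41): e is even, compute modpow(4, 4, 41)
    modpow(4, 4, 41): e is even, compute modpow(4, 2, 41)
      modpow(4, 2, 41): e is even, compute modpow(4, 1, 41)
        modpow(4, 1, 41): e is odd, compute modpow(4, 0, 41)
          modpow(4, 0, 41) = 1
        (4 * 1) % 41 = 4
      half=4, (4*4) % 41 = 16
    half=16, (16*16) % 41 = 10
  half=10, (10*10) % 41 = 18
half=18, (18*18) % 41 = 37

37


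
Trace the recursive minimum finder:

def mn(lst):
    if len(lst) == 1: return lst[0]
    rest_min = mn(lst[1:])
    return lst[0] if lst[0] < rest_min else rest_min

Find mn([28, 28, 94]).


mn([28, 28, 94]): compare 28 with mn([28, 94])
mn([28, 94]): compare 28 with mn([94])
mn([94]) = 94  (base case)
Compare 28 with 94 -> 28
Compare 28 with 28 -> 28

28


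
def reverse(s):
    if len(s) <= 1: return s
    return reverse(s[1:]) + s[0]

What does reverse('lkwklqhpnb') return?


reverse('lkwklqhpnb') = reverse('kwklqhpnb') + 'l'
reverse('kwklqhpnb') = reverse('wklqhpnb') + 'k'
reverse('wklqhpnb') = reverse('klqhpnb') + 'w'
reverse('klqhpnb') = reverse('lqhpnb') + 'k'
reverse('lqhpnb') = reverse('qhpnb') + 'l'
reverse('qhpnb') = reverse('hpnb') + 'q'
reverse('hpnb') = reverse('pnb') + 'h'
reverse('pnb') = reverse('nb') + 'p'
reverse('nb') = reverse('b') + 'n'
reverse('b') = 'b'  (base case)
Concatenating: 'b' + 'n' + 'p' + 'h' + 'q' + 'l' + 'k' + 'w' + 'k' + 'l' = 'bnphqlkwkl'

bnphqlkwkl


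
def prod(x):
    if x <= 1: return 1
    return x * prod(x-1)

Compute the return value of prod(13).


prod(13)
= 13 * prod(12)
= 13 * 12 * prod(11)
= 13 * 12 * 11 * prod(10)
= 13 * 12 * 11 * 10 * prod(9)
= 13 * 12 * 11 * 10 * 9 * prod(8)
= 13 * 12 * 11 * 10 * 9 * 8 * prod(7)
= 13 * 12 * 11 * 10 * 9 * 8 * 7 * prod(6)
= 13 * 12 * 11 * 10 * 9 * 8 * 7 * 6 * prod(5)
= 13 * 12 * 11 * 10 * 9 * 8 * 7 * 6 * 5 * prod(4)
= 13 * 12 * 11 * 10 * 9 * 8 * 7 * 6 * 5 * 4 * prod(3)
= 13 * 12 * 11 * 10 * 9 * 8 * 7 * 6 * 5 * 4 * 3 * prod(2)
= 13 * 12 * 11 * 10 * 9 * 8 * 7 * 6 * 5 * 4 * 3 * 2 * prod(1)
= 13 * 12 * 11 * 10 * 9 * 8 * 7 * 6 * 5 * 4 * 3 * 2 * 1
= 6227020800

6227020800


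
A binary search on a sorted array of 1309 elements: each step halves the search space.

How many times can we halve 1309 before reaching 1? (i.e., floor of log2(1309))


1309 / 2 = 654
654 / 2 = 327
327 / 2 = 163
163 / 2 = 81
81 / 2 = 40
40 / 2 = 20
20 / 2 = 10
10 / 2 = 5
5 / 2 = 2
2 / 2 = 1
Reached 1 after 10 halvings

10


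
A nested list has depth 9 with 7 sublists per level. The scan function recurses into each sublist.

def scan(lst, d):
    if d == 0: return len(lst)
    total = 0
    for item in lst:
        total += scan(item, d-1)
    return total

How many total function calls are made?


At depth 0 (root): 1 call
At depth 1: each of 1 parents calls scan on 7 children = 7 calls
At depth 2: each of 7 parents calls scan on 7 children = 49 calls
At depth 3: each of 49 parents calls scan on 7 children = 343 calls
At depth 4: each of 343 parents calls scan on 7 children = 2401 calls
At depth 5: each of 2401 parents calls scan on 7 children = 16807 calls
At depth 6: each of 16807 parents calls scan on 7 children = 117649 calls
At depth 7: each of 117649 parents calls scan on 7 children = 823543 calls
At depth 8: each of 823543 parents calls scan on 7 children = 5764801 calls
At depth 9: each of 5764801 parents calls scan on 7 children = 40353607 calls
Total: 1 + 7 + 49 + 343 + 2401 + 16807 + 117649 + 823543 + 5764801 + 40353607 = 47079208

47079208


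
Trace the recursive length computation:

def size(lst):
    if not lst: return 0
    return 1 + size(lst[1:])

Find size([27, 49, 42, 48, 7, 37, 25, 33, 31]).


size([27, 49, 42, 48, 7, 37, 25, 33, 31]) = 1 + size([49, 42, 48, 7, 37, 25, 33, 31])
size([49, 42, 48, 7, 37, 25, 33, 31]) = 1 + size([42, 48, 7, 37, 25, 33, 31])
size([42, 48, 7, 37, 25, 33, 31]) = 1 + size([48, 7, 37, 25, 33, 31])
size([48, 7, 37, 25, 33, 31]) = 1 + size([7, 37, 25, 33, 31])
size([7, 37, 25, 33, 31]) = 1 + size([37, 25, 33, 31])
size([37, 25, 33, 31]) = 1 + size([25, 33, 31])
size([25, 33, 31]) = 1 + size([33, 31])
size([33, 31]) = 1 + size([31])
size([31]) = 1 + size([])
size([]) = 0  (base case)
Unwinding: 1 + 1 + 1 + 1 + 1 + 1 + 1 + 1 + 1 + 0 = 9

9


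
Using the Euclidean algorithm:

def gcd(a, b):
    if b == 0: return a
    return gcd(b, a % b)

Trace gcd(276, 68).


gcd(276, 68) = gcd(68, 4)
gcd(68, 4) = gcd(4, 0)
gcd(4, 0) = 4  (base case)

4


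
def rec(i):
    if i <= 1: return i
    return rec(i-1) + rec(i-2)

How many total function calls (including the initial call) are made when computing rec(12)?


Let C(n) = total calls for rec(n)
C(0) = 1, C(1) = 1
C(2) = 1 + C(1) + C(0) = 1 + 1 + 1 = 3
C(3) = 1 + C(2) + C(1) = 1 + 3 + 1 = 5
C(4) = 1 + C(3) + C(2) = 1 + 5 + 3 = 9
C(5) = 1 + C(4) + C(3) = 1 + 9 + 5 = 15
C(6) = 1 + C(5) + C(4) = 1 + 15 + 9 = 25
C(7) = 1 + C(6) + C(5) = 1 + 25 + 15 = 41
C(8) = 1 + C(7) + C(6) = 1 + 41 + 25 = 67
C(9) = 1 + C(8) + C(7) = 1 + 67 + 41 = 109
C(10) = 1 + C(9) + C(8) = 1 + 109 + 67 = 177
C(11) = 1 + C(10) + C(9) = 1 + 177 + 109 = 287
C(12) = 1 + C(11) + C(10) = 1 + 287 + 177 = 465

465


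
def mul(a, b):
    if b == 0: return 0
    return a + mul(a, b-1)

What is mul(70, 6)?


mul(70, 6) = 70 + mul(70, 5)
mul(70, 5) = 70 + mul(70, 4)
mul(70, 4) = 70 + mul(70, 3)
mul(70, 3) = 70 + mul(70, 2)
mul(70, 2) = 70 + mul(70, 1)
mul(70, 1) = 70 + mul(70, 0)
mul(70, 0) = 0  (base case)
Total: 70 + 70 + 70 + 70 + 70 + 70 + 0 = 420

420


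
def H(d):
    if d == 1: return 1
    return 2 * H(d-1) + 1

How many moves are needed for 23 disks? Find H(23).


H(23) = 2 * H(22) + 1
H(22) = 2 * H(21) + 1
H(21) = 2 * H(20) + 1
H(20) = 2 * H(19) + 1
H(19) = 2 * H(18) + 1
H(18) = 2 * H(17) + 1
H(17) = 2 * H(16) + 1
H(16) = 2 * H(15) + 1
H(15) = 2 * H(14) + 1
H(14) = 2 * H(13) + 1
H(13) = 2 * H(12) + 1
H(12) = 2 * H(11) + 1
H(11) = 2 * H(10) + 1
H(10) = 2 * H(9) + 1
H(9) = 2 * H(8) + 1
H(8) = 2 * H(7) + 1
H(7) = 2 * H(6) + 1
H(6) = 2 * H(5) + 1
H(5) = 2 * H(4) + 1
H(4) = 2 * H(3) + 1
H(3) = 2 * H(2) + 1
H(2) = 2 * H(1) + 1
H(1) = 1  (base case)
H(2) = 2 * 1 + 1 = 3
H(3) = 2 * 3 + 1 = 7
H(4) = 2 * 7 + 1 = 15
H(5) = 2 * 15 + 1 = 31
H(6) = 2 * 31 + 1 = 63
H(7) = 2 * 63 + 1 = 127
H(8) = 2 * 127 + 1 = 255
H(9) = 2 * 255 + 1 = 511
H(10) = 2 * 511 + 1 = 1023
H(11) = 2 * 1023 + 1 = 2047
H(12) = 2 * 2047 + 1 = 4095
H(13) = 2 * 4095 + 1 = 8191
H(14) = 2 * 8191 + 1 = 16383
H(15) = 2 * 16383 + 1 = 32767
H(16) = 2 * 32767 + 1 = 65535
H(17) = 2 * 65535 + 1 = 131071
H(18) = 2 * 131071 + 1 = 262143
H(19) = 2 * 262143 + 1 = 524287
H(20) = 2 * 524287 + 1 = 1048575
H(21) = 2 * 1048575 + 1 = 2097151
H(22) = 2 * 2097151 + 1 = 4194303
H(23) = 2 * 4194303 + 1 = 8388607

8388607


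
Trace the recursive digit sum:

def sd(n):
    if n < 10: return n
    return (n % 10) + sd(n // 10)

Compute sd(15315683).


sd(15315683) = 3 + sd(1531568)
sd(1531568) = 8 + sd(153156)
sd(153156) = 6 + sd(15315)
sd(15315) = 5 + sd(1531)
sd(1531) = 1 + sd(153)
sd(153) = 3 + sd(15)
sd(15) = 5 + sd(1)
sd(1) = 1  (base case)
Total: 3 + 8 + 6 + 5 + 1 + 3 + 5 + 1 = 32

32


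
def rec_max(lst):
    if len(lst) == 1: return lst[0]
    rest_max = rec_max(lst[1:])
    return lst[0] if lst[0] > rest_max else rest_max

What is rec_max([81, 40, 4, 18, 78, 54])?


rec_max([81, 40, 4, 18, 78, 54]): compare 81 with rec_max([40, 4, 18, 78, 54])
rec_max([40, 4, 18, 78, 54]): compare 40 with rec_max([4, 18, 78, 54])
rec_max([4, 18, 78, 54]): compare 4 with rec_max([18, 78, 54])
rec_max([18, 78, 54]): compare 18 with rec_max([78, 54])
rec_max([78, 54]): compare 78 with rec_max([54])
rec_max([54]) = 54  (base case)
Compare 78 with 54 -> 78
Compare 18 with 78 -> 78
Compare 4 with 78 -> 78
Compare 40 with 78 -> 78
Compare 81 with 78 -> 81

81


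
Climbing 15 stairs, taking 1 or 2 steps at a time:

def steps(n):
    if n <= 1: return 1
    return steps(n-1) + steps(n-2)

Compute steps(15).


Building up from base cases:
steps(0) = 1
steps(1) = 1
steps(2) = steps(1) + steps(0) = 1 + 1 = 2
steps(3) = steps(2) + steps(1) = 2 + 1 = 3
steps(4) = steps(3) + steps(2) = 3 + 2 = 5
steps(5) = steps(4) + steps(3) = 5 + 3 = 8
steps(6) = steps(5) + steps(4) = 8 + 5 = 13
steps(7) = steps(6) + steps(5) = 13 + 8 = 21
steps(8) = steps(7) + steps(6) = 21 + 13 = 34
steps(9) = steps(8) + steps(7) = 34 + 21 = 55
steps(10) = steps(9) + steps(8) = 55 + 34 = 89
steps(11) = steps(10) + steps(9) = 89 + 55 = 144
steps(12) = steps(11) + steps(10) = 144 + 89 = 233
steps(13) = steps(12) + steps(11) = 233 + 144 = 377
steps(14) = steps(13) + steps(12) = 377 + 233 = 610
steps(15) = steps(14) + steps(13) = 610 + 377 = 987

987


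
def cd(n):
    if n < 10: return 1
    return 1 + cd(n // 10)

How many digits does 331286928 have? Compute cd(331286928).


cd(331286928) = 1 + cd(33128692)
cd(33128692) = 1 + cd(3312869)
cd(3312869) = 1 + cd(331286)
cd(331286) = 1 + cd(33128)
cd(33128) = 1 + cd(3312)
cd(3312) = 1 + cd(331)
cd(331) = 1 + cd(33)
cd(33) = 1 + cd(3)
cd(3) = 1  (base case: 3 < 10)
Unwinding: 1 + 1 + 1 + 1 + 1 + 1 + 1 + 1 + 1 = 9

9


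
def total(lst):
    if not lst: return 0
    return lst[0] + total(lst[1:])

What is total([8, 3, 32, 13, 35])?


total([8, 3, 32, 13, 35]) = 8 + total([3, 32, 13, 35])
total([3, 32, 13, 35]) = 3 + total([32, 13, 35])
total([32, 13, 35]) = 32 + total([13, 35])
total([13, 35]) = 13 + total([35])
total([35]) = 35 + total([])
total([]) = 0  (base case)
Total: 8 + 3 + 32 + 13 + 35 + 0 = 91

91


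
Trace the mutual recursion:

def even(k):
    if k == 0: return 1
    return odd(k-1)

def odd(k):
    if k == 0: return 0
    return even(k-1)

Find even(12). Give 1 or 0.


even(12) = odd(11)
odd(11) = even(10)
even(10) = odd(9)
odd(9) = even(8)
even(8) = odd(7)
odd(7) = even(6)
even(6) = odd(5)
odd(5) = even(4)
even(4) = odd(3)
odd(3) = even(2)
even(2) = odd(1)
odd(1) = even(0)
even(0) = 1  (base case)
Result: 1

1


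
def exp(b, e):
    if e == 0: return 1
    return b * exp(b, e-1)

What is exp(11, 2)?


exp(11, 2)
= 11 * exp(11, 1)
= 11 * 11 * exp(11, 0)
= 11 * 11 * 1
= 121

121


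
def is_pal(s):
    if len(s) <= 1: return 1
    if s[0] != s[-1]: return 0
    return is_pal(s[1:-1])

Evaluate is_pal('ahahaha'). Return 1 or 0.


is_pal('ahahaha'): s[0]='a' == s[-1]='a' -> check is_pal('hahah')
is_pal('hahah'): s[0]='h' == s[-1]='h' -> check is_pal('aha')
is_pal('aha'): s[0]='a' == s[-1]='a' -> check is_pal('h')
is_pal('h'): len <= 1 -> return 1  (base case)
Result: 1 (palindrome)

1


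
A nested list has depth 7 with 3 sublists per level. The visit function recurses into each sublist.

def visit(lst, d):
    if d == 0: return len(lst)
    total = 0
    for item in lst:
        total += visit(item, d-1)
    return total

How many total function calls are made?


At depth 0 (root): 1 call
At depth 1: each of 1 parents calls visit on 3 children = 3 calls
At depth 2: each of 3 parents calls visit on 3 children = 9 calls
At depth 3: each of 9 parents calls visit on 3 children = 27 calls
At depth 4: each of 27 parents calls visit on 3 children = 81 calls
At depth 5: each of 81 parents calls visit on 3 children = 243 calls
At depth 6: each of 243 parents calls visit on 3 children = 729 calls
At depth 7: each of 729 parents calls visit on 3 children = 2187 calls
Total: 1 + 3 + 9 + 27 + 81 + 243 + 729 + 2187 = 3280

3280


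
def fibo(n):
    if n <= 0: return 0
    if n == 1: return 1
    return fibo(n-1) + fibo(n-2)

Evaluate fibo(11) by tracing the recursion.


Computing fibo(11) bottom-up:
fibo(0) = 0
fibo(1) = 1
fibo(2) = fibo(1) + fibo(0) = 1 + 0 = 1
fibo(3) = fibo(2) + fibo(1) = 1 + 1 = 2
fibo(4) = fibo(3) + fibo(2) = 2 + 1 = 3
fibo(5) = fibo(4) + fibo(3) = 3 + 2 = 5
fibo(6) = fibo(5) + fibo(4) = 5 + 3 = 8
fibo(7) = fibo(6) + fibo(5) = 8 + 5 = 13
fibo(8) = fibo(7) + fibo(6) = 13 + 8 = 21
fibo(9) = fibo(8) + fibo(7) = 21 + 13 = 34
fibo(10) = fibo(9) + fibo(8) = 34 + 21 = 55
fibo(11) = fibo(10) + fibo(9) = 55 + 34 = 89

89


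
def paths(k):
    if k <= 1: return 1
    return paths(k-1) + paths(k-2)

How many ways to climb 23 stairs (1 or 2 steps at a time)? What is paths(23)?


Building up from base cases:
paths(0) = 1
paths(1) = 1
paths(2) = paths(1) + paths(0) = 1 + 1 = 2
paths(3) = paths(2) + paths(1) = 2 + 1 = 3
paths(4) = paths(3) + paths(2) = 3 + 2 = 5
paths(5) = paths(4) + paths(3) = 5 + 3 = 8
paths(6) = paths(5) + paths(4) = 8 + 5 = 13
paths(7) = paths(6) + paths(5) = 13 + 8 = 21
paths(8) = paths(7) + paths(6) = 21 + 13 = 34
paths(9) = paths(8) + paths(7) = 34 + 21 = 55
paths(10) = paths(9) + paths(8) = 55 + 34 = 89
paths(11) = paths(10) + paths(9) = 89 + 55 = 144
paths(12) = paths(11) + paths(10) = 144 + 89 = 233
paths(13) = paths(12) + paths(11) = 233 + 144 = 377
paths(14) = paths(13) + paths(12) = 377 + 233 = 610
paths(15) = paths(14) + paths(13) = 610 + 377 = 987
paths(16) = paths(15) + paths(14) = 987 + 610 = 1597
paths(17) = paths(16) + paths(15) = 1597 + 987 = 2584
paths(18) = paths(17) + paths(16) = 2584 + 1597 = 4181
paths(19) = paths(18) + paths(17) = 4181 + 2584 = 6765
paths(20) = paths(19) + paths(18) = 6765 + 4181 = 10946
paths(21) = paths(20) + paths(19) = 10946 + 6765 = 17711
paths(22) = paths(21) + paths(20) = 17711 + 10946 = 28657
paths(23) = paths(22) + paths(21) = 28657 + 17711 = 46368

46368
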